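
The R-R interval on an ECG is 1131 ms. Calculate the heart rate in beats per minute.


HR = 60 / RR_interval(s)
RR = 1131 ms = 1.131 s
HR = 60 / 1.131 = 53.05 bpm


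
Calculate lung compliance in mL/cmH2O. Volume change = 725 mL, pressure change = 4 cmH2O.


C = dV / dP
C = 725 / 4
C = 181.2 mL/cmH2O


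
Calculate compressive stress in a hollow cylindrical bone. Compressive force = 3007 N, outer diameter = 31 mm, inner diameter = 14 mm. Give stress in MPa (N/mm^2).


A = pi*(r_o^2 - r_i^2)
r_o = 15.5 mm, r_i = 7 mm
A = 600.83 mm^2
sigma = F/A = 3007 / 600.83
sigma = 5.005 MPa


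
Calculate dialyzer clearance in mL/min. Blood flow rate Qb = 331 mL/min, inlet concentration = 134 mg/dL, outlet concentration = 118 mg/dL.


K = Qb * (Cb_in - Cb_out) / Cb_in
K = 331 * (134 - 118) / 134
K = 39.52 mL/min


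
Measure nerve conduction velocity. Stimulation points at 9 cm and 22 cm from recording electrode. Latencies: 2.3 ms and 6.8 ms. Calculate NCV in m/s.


Distance = (22 - 9) / 100 = 0.13 m
dt = (6.8 - 2.3) / 1000 = 0.0045 s
NCV = dist / dt = 28.89 m/s


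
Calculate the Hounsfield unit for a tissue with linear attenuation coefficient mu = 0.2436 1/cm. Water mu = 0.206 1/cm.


HU = ((mu_tissue - mu_water) / mu_water) * 1000
HU = ((0.2436 - 0.206) / 0.206) * 1000
HU = 182.5


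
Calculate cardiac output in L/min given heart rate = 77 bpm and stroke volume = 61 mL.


CO = HR * SV
CO = 77 * 61 / 1000
CO = 4.697 L/min


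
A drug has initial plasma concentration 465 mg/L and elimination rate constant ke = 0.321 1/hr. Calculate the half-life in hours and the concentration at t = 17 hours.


t_half = ln(2) / ke = 0.693147 / 0.321 = 2.159 hr
C(t) = C0 * exp(-ke*t) = 465 * exp(-0.321*17)
C(17) = 1.984 mg/L


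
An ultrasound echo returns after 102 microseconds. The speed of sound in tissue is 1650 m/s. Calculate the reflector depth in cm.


depth = c * t / 2
t = 102 us = 1.0200e-04 s
depth = 1650 * 1.0200e-04 / 2
depth = 0.08415 m = 8.415 cm


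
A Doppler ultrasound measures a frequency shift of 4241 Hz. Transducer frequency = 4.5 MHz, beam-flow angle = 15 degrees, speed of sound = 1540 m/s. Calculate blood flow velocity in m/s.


v = fd * c / (2 * f0 * cos(theta))
v = 4241 * 1540 / (2 * 4.5000e+06 * cos(15))
v = 0.7513 m/s


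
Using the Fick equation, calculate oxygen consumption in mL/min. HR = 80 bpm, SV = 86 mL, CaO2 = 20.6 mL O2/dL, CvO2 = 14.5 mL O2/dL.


CO = HR*SV = 80*86/1000 = 6.88 L/min
a-v O2 diff = 20.6 - 14.5 = 6.1 mL/dL
VO2 = CO * (CaO2-CvO2) * 10 dL/L
VO2 = 6.88 * 6.1 * 10
VO2 = 419.7 mL/min


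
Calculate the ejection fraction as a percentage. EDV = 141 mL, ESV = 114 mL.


SV = EDV - ESV = 141 - 114 = 27 mL
EF = SV/EDV * 100 = 27/141 * 100
EF = 19.15%


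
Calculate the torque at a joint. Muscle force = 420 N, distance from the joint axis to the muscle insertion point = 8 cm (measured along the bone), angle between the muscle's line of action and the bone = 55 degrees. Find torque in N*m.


Torque = F * d * sin(theta)   (moment arm = d*sin(theta))
d = 8 cm = 0.08 m
Torque = 420 * 0.08 * sin(55)
Torque = 27.52 N*m


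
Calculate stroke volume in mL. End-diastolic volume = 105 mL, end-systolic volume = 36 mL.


SV = EDV - ESV
SV = 105 - 36
SV = 69 mL


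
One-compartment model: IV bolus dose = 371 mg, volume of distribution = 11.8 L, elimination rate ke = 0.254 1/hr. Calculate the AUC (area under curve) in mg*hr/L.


C0 = Dose/Vd = 371/11.8 = 31.4407 mg/L
AUC = C0/ke = 31.4407/0.254
AUC = 123.8 mg*hr/L


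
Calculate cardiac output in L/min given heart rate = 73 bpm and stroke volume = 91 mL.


CO = HR * SV
CO = 73 * 91 / 1000
CO = 6.643 L/min


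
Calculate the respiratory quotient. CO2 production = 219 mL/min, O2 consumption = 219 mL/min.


RQ = VCO2 / VO2
RQ = 219 / 219
RQ = 1


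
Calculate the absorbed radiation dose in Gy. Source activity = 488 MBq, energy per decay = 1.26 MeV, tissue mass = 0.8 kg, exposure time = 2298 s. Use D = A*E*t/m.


A = 488 MBq = 4.8800e+08 Bq
E = 1.26 MeV = 2.01852e-13 J
D = A*E*t/m = 4.8800e+08*2.01852e-13*2298/0.8
D = 0.283 Gy


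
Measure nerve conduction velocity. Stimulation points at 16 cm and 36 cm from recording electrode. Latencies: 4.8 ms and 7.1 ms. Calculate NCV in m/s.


Distance = (36 - 16) / 100 = 0.2 m
dt = (7.1 - 4.8) / 1000 = 0.0023 s
NCV = dist / dt = 86.96 m/s


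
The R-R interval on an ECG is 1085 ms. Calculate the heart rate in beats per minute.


HR = 60 / RR_interval(s)
RR = 1085 ms = 1.085 s
HR = 60 / 1.085 = 55.3 bpm


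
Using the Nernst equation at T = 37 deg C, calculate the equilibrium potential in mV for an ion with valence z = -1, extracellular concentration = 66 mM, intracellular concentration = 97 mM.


E = (RT/(zF)) * ln(C_out/C_in)
T = 37 + 273.15 = 310.15 K
E = (8.314 * 310.15 / (-1 * 96485)) * ln(66/97)
E = 10.29 mV


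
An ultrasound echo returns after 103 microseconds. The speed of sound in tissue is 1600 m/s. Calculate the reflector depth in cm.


depth = c * t / 2
t = 103 us = 1.0300e-04 s
depth = 1600 * 1.0300e-04 / 2
depth = 0.0824 m = 8.24 cm


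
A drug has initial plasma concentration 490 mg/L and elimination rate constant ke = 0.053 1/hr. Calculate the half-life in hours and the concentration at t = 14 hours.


t_half = ln(2) / ke = 0.693147 / 0.053 = 13.08 hr
C(t) = C0 * exp(-ke*t) = 490 * exp(-0.053*14)
C(14) = 233.3 mg/L


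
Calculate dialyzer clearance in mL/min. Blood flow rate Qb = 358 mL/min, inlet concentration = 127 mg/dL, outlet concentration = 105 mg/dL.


K = Qb * (Cb_in - Cb_out) / Cb_in
K = 358 * (127 - 105) / 127
K = 62.02 mL/min


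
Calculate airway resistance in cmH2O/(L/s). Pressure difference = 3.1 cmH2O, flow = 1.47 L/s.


R = dP / flow
R = 3.1 / 1.47
R = 2.109 cmH2O/(L/s)


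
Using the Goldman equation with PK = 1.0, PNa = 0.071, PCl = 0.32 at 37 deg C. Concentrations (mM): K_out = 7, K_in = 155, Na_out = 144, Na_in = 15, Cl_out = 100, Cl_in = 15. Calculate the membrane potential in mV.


Vm = (RT/F)*ln((PK*Ko + PNa*Nao + PCl*Cli)/(PK*Ki + PNa*Nai + PCl*Clo))
Numer = 22.024, Denom = 188.065
Vm = -57.32 mV


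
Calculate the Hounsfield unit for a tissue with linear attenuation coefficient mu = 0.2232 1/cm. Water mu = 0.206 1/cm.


HU = ((mu_tissue - mu_water) / mu_water) * 1000
HU = ((0.2232 - 0.206) / 0.206) * 1000
HU = 83.5


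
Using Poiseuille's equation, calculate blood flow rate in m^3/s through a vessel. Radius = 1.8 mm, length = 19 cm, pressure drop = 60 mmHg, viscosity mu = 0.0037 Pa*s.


Q = pi*r^4*dP / (8*mu*L)
r = 0.0018 m, L = 0.19 m
dP = 60 mmHg = 7999.32 Pa
Q = 4.6908e-05 m^3/s


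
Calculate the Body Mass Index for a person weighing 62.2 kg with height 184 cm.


BMI = weight / height^2
height = 184 cm = 1.84 m
BMI = 62.2 / 1.84^2
BMI = 18.37 kg/m^2


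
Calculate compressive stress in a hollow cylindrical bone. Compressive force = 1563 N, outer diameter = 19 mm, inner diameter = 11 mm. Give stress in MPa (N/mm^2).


A = pi*(r_o^2 - r_i^2)
r_o = 9.5 mm, r_i = 5.5 mm
A = 188.496 mm^2
sigma = F/A = 1563 / 188.496
sigma = 8.292 MPa


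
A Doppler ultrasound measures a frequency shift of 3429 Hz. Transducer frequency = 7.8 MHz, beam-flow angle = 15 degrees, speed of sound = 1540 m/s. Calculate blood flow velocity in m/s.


v = fd * c / (2 * f0 * cos(theta))
v = 3429 * 1540 / (2 * 7.8000e+06 * cos(15))
v = 0.3504 m/s


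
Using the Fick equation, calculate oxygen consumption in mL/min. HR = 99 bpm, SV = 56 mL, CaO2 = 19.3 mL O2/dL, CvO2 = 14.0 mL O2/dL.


CO = HR*SV = 99*56/1000 = 5.544 L/min
a-v O2 diff = 19.3 - 14.0 = 5.3 mL/dL
VO2 = CO * (CaO2-CvO2) * 10 dL/L
VO2 = 5.544 * 5.3 * 10
VO2 = 293.8 mL/min


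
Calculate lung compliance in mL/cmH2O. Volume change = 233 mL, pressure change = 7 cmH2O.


C = dV / dP
C = 233 / 7
C = 33.29 mL/cmH2O


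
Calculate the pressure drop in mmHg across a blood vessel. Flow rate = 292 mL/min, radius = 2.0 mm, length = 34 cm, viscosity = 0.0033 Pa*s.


dP = 8*mu*L*Q / (pi*r^4)
Q = 292 mL/min = 4.86667e-06 m^3/s
dP = 869.05 Pa = 869.05 / 133.322 mmHg = 6.518 mmHg


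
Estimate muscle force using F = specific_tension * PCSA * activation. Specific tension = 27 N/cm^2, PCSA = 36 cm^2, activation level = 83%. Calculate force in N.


F = sigma * PCSA * activation
F = 27 * 36 * 0.83
F = 806.8 N


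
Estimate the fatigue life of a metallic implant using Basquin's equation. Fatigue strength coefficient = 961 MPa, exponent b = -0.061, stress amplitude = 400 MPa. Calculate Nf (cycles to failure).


sigma_a = sigma_f' * (2Nf)^b
2Nf = (sigma_a/sigma_f')^(1/b)
2Nf = (400/961)^(1/-0.061)
2Nf = 1739336.2
Nf = 8.697e+05


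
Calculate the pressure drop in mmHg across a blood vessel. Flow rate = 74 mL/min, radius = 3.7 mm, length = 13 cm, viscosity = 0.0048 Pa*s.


dP = 8*mu*L*Q / (pi*r^4)
Q = 74 mL/min = 1.23333e-06 m^3/s
dP = 10.4568 Pa = 10.4568 / 133.322 mmHg = 0.07843 mmHg


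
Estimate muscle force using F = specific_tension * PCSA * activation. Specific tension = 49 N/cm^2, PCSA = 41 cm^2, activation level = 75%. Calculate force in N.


F = sigma * PCSA * activation
F = 49 * 41 * 0.75
F = 1507 N


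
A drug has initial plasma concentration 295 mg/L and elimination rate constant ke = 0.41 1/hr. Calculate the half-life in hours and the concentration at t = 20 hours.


t_half = ln(2) / ke = 0.693147 / 0.41 = 1.691 hr
C(t) = C0 * exp(-ke*t) = 295 * exp(-0.41*20)
C(20) = 0.08102 mg/L


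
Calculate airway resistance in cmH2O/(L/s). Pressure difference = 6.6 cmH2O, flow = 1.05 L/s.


R = dP / flow
R = 6.6 / 1.05
R = 6.286 cmH2O/(L/s)


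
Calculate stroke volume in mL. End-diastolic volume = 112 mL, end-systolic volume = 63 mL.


SV = EDV - ESV
SV = 112 - 63
SV = 49 mL


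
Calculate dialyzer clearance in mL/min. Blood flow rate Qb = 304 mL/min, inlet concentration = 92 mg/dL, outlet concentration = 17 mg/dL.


K = Qb * (Cb_in - Cb_out) / Cb_in
K = 304 * (92 - 17) / 92
K = 247.8 mL/min


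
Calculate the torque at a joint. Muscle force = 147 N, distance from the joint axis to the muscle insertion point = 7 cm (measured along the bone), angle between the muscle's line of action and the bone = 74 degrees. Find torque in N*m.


Torque = F * d * sin(theta)   (moment arm = d*sin(theta))
d = 7 cm = 0.07 m
Torque = 147 * 0.07 * sin(74)
Torque = 9.891 N*m


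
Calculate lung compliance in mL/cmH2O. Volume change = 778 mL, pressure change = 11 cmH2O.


C = dV / dP
C = 778 / 11
C = 70.73 mL/cmH2O


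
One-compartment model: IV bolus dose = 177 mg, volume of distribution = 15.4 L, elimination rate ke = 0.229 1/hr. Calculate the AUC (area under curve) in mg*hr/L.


C0 = Dose/Vd = 177/15.4 = 11.4935 mg/L
AUC = C0/ke = 11.4935/0.229
AUC = 50.19 mg*hr/L


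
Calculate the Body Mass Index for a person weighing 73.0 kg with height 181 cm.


BMI = weight / height^2
height = 181 cm = 1.81 m
BMI = 73.0 / 1.81^2
BMI = 22.28 kg/m^2


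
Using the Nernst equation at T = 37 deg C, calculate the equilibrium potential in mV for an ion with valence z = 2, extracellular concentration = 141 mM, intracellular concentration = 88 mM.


E = (RT/(zF)) * ln(C_out/C_in)
T = 37 + 273.15 = 310.15 K
E = (8.314 * 310.15 / (2 * 96485)) * ln(141/88)
E = 6.299 mV


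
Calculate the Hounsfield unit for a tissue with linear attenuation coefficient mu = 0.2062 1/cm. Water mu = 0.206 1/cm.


HU = ((mu_tissue - mu_water) / mu_water) * 1000
HU = ((0.2062 - 0.206) / 0.206) * 1000
HU = 0.9709


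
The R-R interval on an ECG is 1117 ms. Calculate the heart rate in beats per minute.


HR = 60 / RR_interval(s)
RR = 1117 ms = 1.117 s
HR = 60 / 1.117 = 53.72 bpm


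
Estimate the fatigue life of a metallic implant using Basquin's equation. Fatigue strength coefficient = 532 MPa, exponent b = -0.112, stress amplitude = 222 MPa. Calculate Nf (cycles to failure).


sigma_a = sigma_f' * (2Nf)^b
2Nf = (sigma_a/sigma_f')^(1/b)
2Nf = (222/532)^(1/-0.112)
2Nf = 2448.5929
Nf = 1224


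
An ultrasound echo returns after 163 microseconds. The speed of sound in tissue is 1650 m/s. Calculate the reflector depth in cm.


depth = c * t / 2
t = 163 us = 1.6300e-04 s
depth = 1650 * 1.6300e-04 / 2
depth = 0.134475 m = 13.4475 cm


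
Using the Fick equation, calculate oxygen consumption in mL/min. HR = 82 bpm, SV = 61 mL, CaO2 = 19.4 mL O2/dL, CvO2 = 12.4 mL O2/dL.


CO = HR*SV = 82*61/1000 = 5.002 L/min
a-v O2 diff = 19.4 - 12.4 = 7 mL/dL
VO2 = CO * (CaO2-CvO2) * 10 dL/L
VO2 = 5.002 * 7 * 10
VO2 = 350.1 mL/min


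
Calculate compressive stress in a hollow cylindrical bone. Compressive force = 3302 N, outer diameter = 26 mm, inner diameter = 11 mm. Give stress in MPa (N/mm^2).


A = pi*(r_o^2 - r_i^2)
r_o = 13 mm, r_i = 5.5 mm
A = 435.896 mm^2
sigma = F/A = 3302 / 435.896
sigma = 7.575 MPa


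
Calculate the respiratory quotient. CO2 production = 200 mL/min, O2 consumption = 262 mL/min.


RQ = VCO2 / VO2
RQ = 200 / 262
RQ = 0.7634


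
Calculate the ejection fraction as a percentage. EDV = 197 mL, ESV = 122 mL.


SV = EDV - ESV = 197 - 122 = 75 mL
EF = SV/EDV * 100 = 75/197 * 100
EF = 38.07%


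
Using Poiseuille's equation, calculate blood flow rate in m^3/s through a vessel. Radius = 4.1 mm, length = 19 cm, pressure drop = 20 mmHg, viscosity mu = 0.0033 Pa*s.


Q = pi*r^4*dP / (8*mu*L)
r = 0.0041 m, L = 0.19 m
dP = 20 mmHg = 2666.44 Pa
Q = 4.7191e-04 m^3/s


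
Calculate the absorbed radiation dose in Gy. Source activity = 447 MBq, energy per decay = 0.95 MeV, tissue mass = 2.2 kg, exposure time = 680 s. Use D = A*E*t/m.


A = 447 MBq = 4.4700e+08 Bq
E = 0.95 MeV = 1.5219e-13 J
D = A*E*t/m = 4.4700e+08*1.5219e-13*680/2.2
D = 0.02103 Gy


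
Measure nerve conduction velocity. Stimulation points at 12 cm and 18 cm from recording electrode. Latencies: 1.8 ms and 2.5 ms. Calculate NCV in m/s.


Distance = (18 - 12) / 100 = 0.06 m
dt = (2.5 - 1.8) / 1000 = 7.0000e-04 s
NCV = dist / dt = 85.71 m/s


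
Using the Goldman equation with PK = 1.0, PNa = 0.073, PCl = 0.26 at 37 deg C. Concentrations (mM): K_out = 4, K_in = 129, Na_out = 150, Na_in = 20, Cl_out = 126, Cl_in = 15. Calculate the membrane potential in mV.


Vm = (RT/F)*ln((PK*Ko + PNa*Nao + PCl*Cli)/(PK*Ki + PNa*Nai + PCl*Clo))
Numer = 18.85, Denom = 163.22
Vm = -57.69 mV


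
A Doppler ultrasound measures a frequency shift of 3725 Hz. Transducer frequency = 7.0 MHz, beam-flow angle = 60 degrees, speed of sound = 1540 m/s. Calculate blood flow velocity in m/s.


v = fd * c / (2 * f0 * cos(theta))
v = 3725 * 1540 / (2 * 7.0000e+06 * cos(60))
v = 0.8195 m/s


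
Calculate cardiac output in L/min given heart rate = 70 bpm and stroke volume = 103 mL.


CO = HR * SV
CO = 70 * 103 / 1000
CO = 7.21 L/min


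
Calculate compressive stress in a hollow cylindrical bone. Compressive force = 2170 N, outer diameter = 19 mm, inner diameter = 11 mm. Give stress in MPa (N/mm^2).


A = pi*(r_o^2 - r_i^2)
r_o = 9.5 mm, r_i = 5.5 mm
A = 188.496 mm^2
sigma = F/A = 2170 / 188.496
sigma = 11.51 MPa


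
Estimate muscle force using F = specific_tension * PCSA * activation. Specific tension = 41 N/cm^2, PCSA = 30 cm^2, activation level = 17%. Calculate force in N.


F = sigma * PCSA * activation
F = 41 * 30 * 0.17
F = 209.1 N


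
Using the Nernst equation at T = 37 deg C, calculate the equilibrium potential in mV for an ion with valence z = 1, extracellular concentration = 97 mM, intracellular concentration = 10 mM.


E = (RT/(zF)) * ln(C_out/C_in)
T = 37 + 273.15 = 310.15 K
E = (8.314 * 310.15 / (1 * 96485)) * ln(97/10)
E = 60.72 mV


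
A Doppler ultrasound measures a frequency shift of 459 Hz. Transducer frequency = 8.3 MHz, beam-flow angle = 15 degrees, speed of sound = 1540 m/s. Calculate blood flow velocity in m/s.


v = fd * c / (2 * f0 * cos(theta))
v = 459 * 1540 / (2 * 8.3000e+06 * cos(15))
v = 0.04408 m/s


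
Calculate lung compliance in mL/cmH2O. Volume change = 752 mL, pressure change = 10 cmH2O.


C = dV / dP
C = 752 / 10
C = 75.2 mL/cmH2O


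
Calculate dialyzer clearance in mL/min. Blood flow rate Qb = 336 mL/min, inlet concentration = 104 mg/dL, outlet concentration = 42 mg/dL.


K = Qb * (Cb_in - Cb_out) / Cb_in
K = 336 * (104 - 42) / 104
K = 200.3 mL/min


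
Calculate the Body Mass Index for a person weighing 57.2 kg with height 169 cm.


BMI = weight / height^2
height = 169 cm = 1.69 m
BMI = 57.2 / 1.69^2
BMI = 20.03 kg/m^2


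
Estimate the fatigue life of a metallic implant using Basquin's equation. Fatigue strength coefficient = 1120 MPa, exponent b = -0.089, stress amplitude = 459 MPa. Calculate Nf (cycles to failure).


sigma_a = sigma_f' * (2Nf)^b
2Nf = (sigma_a/sigma_f')^(1/b)
2Nf = (459/1120)^(1/-0.089)
2Nf = 22535.591
Nf = 1.127e+04


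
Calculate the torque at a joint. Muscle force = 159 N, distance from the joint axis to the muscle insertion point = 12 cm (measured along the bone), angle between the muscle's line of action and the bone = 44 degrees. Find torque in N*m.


Torque = F * d * sin(theta)   (moment arm = d*sin(theta))
d = 12 cm = 0.12 m
Torque = 159 * 0.12 * sin(44)
Torque = 13.25 N*m


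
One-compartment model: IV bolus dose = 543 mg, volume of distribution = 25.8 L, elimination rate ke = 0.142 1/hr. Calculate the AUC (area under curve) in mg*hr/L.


C0 = Dose/Vd = 543/25.8 = 21.0465 mg/L
AUC = C0/ke = 21.0465/0.142
AUC = 148.2 mg*hr/L


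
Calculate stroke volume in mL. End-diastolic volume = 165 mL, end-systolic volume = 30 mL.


SV = EDV - ESV
SV = 165 - 30
SV = 135 mL


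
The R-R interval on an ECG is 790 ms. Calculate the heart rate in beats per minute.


HR = 60 / RR_interval(s)
RR = 790 ms = 0.79 s
HR = 60 / 0.79 = 75.95 bpm


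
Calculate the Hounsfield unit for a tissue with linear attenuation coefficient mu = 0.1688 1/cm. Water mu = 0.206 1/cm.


HU = ((mu_tissue - mu_water) / mu_water) * 1000
HU = ((0.1688 - 0.206) / 0.206) * 1000
HU = -180.6


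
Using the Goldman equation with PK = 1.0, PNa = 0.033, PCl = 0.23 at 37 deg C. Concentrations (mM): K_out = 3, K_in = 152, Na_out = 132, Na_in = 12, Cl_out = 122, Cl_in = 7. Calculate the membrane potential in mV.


Vm = (RT/F)*ln((PK*Ko + PNa*Nao + PCl*Cli)/(PK*Ki + PNa*Nai + PCl*Clo))
Numer = 8.966, Denom = 180.456
Vm = -80.23 mV


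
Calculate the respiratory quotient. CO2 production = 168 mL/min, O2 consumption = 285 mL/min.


RQ = VCO2 / VO2
RQ = 168 / 285
RQ = 0.5895


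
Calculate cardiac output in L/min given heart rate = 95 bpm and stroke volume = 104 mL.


CO = HR * SV
CO = 95 * 104 / 1000
CO = 9.88 L/min


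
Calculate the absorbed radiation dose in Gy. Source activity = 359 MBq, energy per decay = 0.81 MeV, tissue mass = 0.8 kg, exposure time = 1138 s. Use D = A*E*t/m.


A = 359 MBq = 3.5900e+08 Bq
E = 0.81 MeV = 1.29762e-13 J
D = A*E*t/m = 3.5900e+08*1.29762e-13*1138/0.8
D = 0.06627 Gy


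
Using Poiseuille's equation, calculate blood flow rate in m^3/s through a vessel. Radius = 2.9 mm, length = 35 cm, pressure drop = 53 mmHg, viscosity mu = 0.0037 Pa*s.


Q = pi*r^4*dP / (8*mu*L)
r = 0.0029 m, L = 0.35 m
dP = 53 mmHg = 7066.066 Pa
Q = 1.5155e-04 m^3/s


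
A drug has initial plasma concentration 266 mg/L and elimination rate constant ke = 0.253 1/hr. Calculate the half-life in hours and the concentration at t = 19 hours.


t_half = ln(2) / ke = 0.693147 / 0.253 = 2.74 hr
C(t) = C0 * exp(-ke*t) = 266 * exp(-0.253*19)
C(19) = 2.174 mg/L


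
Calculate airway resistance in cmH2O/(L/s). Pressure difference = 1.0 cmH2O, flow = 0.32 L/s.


R = dP / flow
R = 1.0 / 0.32
R = 3.125 cmH2O/(L/s)


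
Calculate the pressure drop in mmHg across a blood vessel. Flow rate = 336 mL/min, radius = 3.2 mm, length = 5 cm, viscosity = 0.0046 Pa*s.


dP = 8*mu*L*Q / (pi*r^4)
Q = 336 mL/min = 5.6e-06 m^3/s
dP = 31.2792 Pa = 31.2792 / 133.322 mmHg = 0.2346 mmHg


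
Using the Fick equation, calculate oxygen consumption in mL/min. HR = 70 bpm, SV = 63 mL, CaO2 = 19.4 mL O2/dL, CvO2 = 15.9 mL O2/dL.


CO = HR*SV = 70*63/1000 = 4.41 L/min
a-v O2 diff = 19.4 - 15.9 = 3.5 mL/dL
VO2 = CO * (CaO2-CvO2) * 10 dL/L
VO2 = 4.41 * 3.5 * 10
VO2 = 154.3 mL/min


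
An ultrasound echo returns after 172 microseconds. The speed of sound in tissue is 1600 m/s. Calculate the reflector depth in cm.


depth = c * t / 2
t = 172 us = 1.7200e-04 s
depth = 1600 * 1.7200e-04 / 2
depth = 0.1376 m = 13.76 cm


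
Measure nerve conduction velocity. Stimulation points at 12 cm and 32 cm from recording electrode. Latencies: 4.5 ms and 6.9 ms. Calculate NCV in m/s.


Distance = (32 - 12) / 100 = 0.2 m
dt = (6.9 - 4.5) / 1000 = 0.0024 s
NCV = dist / dt = 83.33 m/s


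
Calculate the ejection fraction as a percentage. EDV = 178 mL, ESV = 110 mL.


SV = EDV - ESV = 178 - 110 = 68 mL
EF = SV/EDV * 100 = 68/178 * 100
EF = 38.2%


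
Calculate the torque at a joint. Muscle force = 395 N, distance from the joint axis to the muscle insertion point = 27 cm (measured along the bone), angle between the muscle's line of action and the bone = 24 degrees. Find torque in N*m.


Torque = F * d * sin(theta)   (moment arm = d*sin(theta))
d = 27 cm = 0.27 m
Torque = 395 * 0.27 * sin(24)
Torque = 43.38 N*m


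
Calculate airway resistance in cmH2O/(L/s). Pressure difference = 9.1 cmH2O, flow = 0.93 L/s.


R = dP / flow
R = 9.1 / 0.93
R = 9.785 cmH2O/(L/s)


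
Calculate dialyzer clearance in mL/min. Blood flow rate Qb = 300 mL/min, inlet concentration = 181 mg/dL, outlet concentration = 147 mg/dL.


K = Qb * (Cb_in - Cb_out) / Cb_in
K = 300 * (181 - 147) / 181
K = 56.35 mL/min


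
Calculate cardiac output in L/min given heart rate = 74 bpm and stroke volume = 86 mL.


CO = HR * SV
CO = 74 * 86 / 1000
CO = 6.364 L/min


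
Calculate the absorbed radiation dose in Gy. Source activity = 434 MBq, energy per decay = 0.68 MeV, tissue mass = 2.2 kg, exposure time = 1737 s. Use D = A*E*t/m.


A = 434 MBq = 4.3400e+08 Bq
E = 0.68 MeV = 1.08936e-13 J
D = A*E*t/m = 4.3400e+08*1.08936e-13*1737/2.2
D = 0.03733 Gy


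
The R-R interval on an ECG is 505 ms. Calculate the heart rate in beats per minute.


HR = 60 / RR_interval(s)
RR = 505 ms = 0.505 s
HR = 60 / 0.505 = 118.8 bpm


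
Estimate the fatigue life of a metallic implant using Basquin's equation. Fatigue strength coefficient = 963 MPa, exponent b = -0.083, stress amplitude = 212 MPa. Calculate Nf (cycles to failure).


sigma_a = sigma_f' * (2Nf)^b
2Nf = (sigma_a/sigma_f')^(1/b)
2Nf = (212/963)^(1/-0.083)
2Nf = 83015992
Nf = 4.1508e+07


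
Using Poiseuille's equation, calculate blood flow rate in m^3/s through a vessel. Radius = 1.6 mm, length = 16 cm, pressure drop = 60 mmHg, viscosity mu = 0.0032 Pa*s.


Q = pi*r^4*dP / (8*mu*L)
r = 0.0016 m, L = 0.16 m
dP = 60 mmHg = 7999.32 Pa
Q = 4.0209e-05 m^3/s


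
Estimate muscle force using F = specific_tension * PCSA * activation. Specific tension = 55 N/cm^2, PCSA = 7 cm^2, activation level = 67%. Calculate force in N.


F = sigma * PCSA * activation
F = 55 * 7 * 0.67
F = 257.9 N


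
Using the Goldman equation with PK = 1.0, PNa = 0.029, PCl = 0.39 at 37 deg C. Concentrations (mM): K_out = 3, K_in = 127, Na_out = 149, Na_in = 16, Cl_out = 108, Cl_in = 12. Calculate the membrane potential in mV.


Vm = (RT/F)*ln((PK*Ko + PNa*Nao + PCl*Cli)/(PK*Ki + PNa*Nai + PCl*Clo))
Numer = 12.001, Denom = 169.584
Vm = -70.78 mV


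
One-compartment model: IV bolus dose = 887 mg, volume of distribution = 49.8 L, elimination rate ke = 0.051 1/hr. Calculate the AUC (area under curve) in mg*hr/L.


C0 = Dose/Vd = 887/49.8 = 17.8112 mg/L
AUC = C0/ke = 17.8112/0.051
AUC = 349.2 mg*hr/L


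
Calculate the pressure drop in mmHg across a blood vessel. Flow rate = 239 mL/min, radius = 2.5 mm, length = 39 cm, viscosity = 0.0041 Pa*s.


dP = 8*mu*L*Q / (pi*r^4)
Q = 239 mL/min = 3.98333e-06 m^3/s
dP = 415.217 Pa = 415.217 / 133.322 mmHg = 3.114 mmHg


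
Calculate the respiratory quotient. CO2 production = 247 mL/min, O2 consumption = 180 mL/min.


RQ = VCO2 / VO2
RQ = 247 / 180
RQ = 1.372


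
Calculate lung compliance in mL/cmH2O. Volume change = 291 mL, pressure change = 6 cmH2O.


C = dV / dP
C = 291 / 6
C = 48.5 mL/cmH2O


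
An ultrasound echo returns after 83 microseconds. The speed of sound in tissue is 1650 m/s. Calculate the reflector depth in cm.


depth = c * t / 2
t = 83 us = 8.3000e-05 s
depth = 1650 * 8.3000e-05 / 2
depth = 0.068475 m = 6.8475 cm


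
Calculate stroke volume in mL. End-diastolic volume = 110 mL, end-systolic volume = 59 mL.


SV = EDV - ESV
SV = 110 - 59
SV = 51 mL


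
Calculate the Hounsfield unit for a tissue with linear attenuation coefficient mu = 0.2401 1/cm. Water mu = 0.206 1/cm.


HU = ((mu_tissue - mu_water) / mu_water) * 1000
HU = ((0.2401 - 0.206) / 0.206) * 1000
HU = 165.5


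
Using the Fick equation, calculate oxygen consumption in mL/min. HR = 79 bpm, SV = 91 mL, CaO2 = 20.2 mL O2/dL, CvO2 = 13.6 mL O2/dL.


CO = HR*SV = 79*91/1000 = 7.189 L/min
a-v O2 diff = 20.2 - 13.6 = 6.6 mL/dL
VO2 = CO * (CaO2-CvO2) * 10 dL/L
VO2 = 7.189 * 6.6 * 10
VO2 = 474.5 mL/min


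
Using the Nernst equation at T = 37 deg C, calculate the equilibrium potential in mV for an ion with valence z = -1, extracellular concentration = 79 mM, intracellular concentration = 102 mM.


E = (RT/(zF)) * ln(C_out/C_in)
T = 37 + 273.15 = 310.15 K
E = (8.314 * 310.15 / (-1 * 96485)) * ln(79/102)
E = 6.829 mV


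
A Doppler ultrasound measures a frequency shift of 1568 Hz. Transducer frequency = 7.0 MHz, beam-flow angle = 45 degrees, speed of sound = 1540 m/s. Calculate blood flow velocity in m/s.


v = fd * c / (2 * f0 * cos(theta))
v = 1568 * 1540 / (2 * 7.0000e+06 * cos(45))
v = 0.2439 m/s


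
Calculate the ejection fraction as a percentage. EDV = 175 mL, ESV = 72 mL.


SV = EDV - ESV = 175 - 72 = 103 mL
EF = SV/EDV * 100 = 103/175 * 100
EF = 58.86%


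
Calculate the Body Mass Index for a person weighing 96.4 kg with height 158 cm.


BMI = weight / height^2
height = 158 cm = 1.58 m
BMI = 96.4 / 1.58^2
BMI = 38.62 kg/m^2


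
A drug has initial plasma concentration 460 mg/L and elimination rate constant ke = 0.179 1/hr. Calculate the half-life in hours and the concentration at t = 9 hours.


t_half = ln(2) / ke = 0.693147 / 0.179 = 3.872 hr
C(t) = C0 * exp(-ke*t) = 460 * exp(-0.179*9)
C(9) = 91.86 mg/L


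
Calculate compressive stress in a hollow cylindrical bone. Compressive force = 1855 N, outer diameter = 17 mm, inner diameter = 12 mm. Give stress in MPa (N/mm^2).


A = pi*(r_o^2 - r_i^2)
r_o = 8.5 mm, r_i = 6 mm
A = 113.883 mm^2
sigma = F/A = 1855 / 113.883
sigma = 16.29 MPa


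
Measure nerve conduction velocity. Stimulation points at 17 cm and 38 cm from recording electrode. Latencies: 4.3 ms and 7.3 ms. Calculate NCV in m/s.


Distance = (38 - 17) / 100 = 0.21 m
dt = (7.3 - 4.3) / 1000 = 0.003 s
NCV = dist / dt = 70 m/s


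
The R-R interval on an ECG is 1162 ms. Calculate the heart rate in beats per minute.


HR = 60 / RR_interval(s)
RR = 1162 ms = 1.162 s
HR = 60 / 1.162 = 51.64 bpm


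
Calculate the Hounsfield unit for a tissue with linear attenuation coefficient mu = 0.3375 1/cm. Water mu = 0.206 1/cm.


HU = ((mu_tissue - mu_water) / mu_water) * 1000
HU = ((0.3375 - 0.206) / 0.206) * 1000
HU = 638.3


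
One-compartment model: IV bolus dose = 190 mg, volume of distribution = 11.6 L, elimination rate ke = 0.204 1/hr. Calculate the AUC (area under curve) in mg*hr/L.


C0 = Dose/Vd = 190/11.6 = 16.3793 mg/L
AUC = C0/ke = 16.3793/0.204
AUC = 80.29 mg*hr/L


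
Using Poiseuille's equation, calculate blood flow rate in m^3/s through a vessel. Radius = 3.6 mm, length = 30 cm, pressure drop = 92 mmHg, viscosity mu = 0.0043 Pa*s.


Q = pi*r^4*dP / (8*mu*L)
r = 0.0036 m, L = 0.3 m
dP = 92 mmHg = 12265.624 Pa
Q = 6.2715e-04 m^3/s


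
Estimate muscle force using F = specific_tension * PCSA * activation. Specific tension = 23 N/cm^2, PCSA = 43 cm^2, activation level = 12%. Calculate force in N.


F = sigma * PCSA * activation
F = 23 * 43 * 0.12
F = 118.7 N


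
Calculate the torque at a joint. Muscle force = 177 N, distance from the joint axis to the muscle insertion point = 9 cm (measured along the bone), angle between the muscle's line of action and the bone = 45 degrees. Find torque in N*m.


Torque = F * d * sin(theta)   (moment arm = d*sin(theta))
d = 9 cm = 0.09 m
Torque = 177 * 0.09 * sin(45)
Torque = 11.26 N*m


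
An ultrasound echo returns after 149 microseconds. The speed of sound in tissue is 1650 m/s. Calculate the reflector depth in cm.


depth = c * t / 2
t = 149 us = 1.4900e-04 s
depth = 1650 * 1.4900e-04 / 2
depth = 0.122925 m = 12.2925 cm


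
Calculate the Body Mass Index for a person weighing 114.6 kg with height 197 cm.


BMI = weight / height^2
height = 197 cm = 1.97 m
BMI = 114.6 / 1.97^2
BMI = 29.53 kg/m^2


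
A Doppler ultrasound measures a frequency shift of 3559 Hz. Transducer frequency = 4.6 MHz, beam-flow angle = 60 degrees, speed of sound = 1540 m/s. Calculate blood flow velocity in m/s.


v = fd * c / (2 * f0 * cos(theta))
v = 3559 * 1540 / (2 * 4.6000e+06 * cos(60))
v = 1.191 m/s


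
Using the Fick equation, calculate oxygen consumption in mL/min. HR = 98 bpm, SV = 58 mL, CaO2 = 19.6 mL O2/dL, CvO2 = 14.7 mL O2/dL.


CO = HR*SV = 98*58/1000 = 5.684 L/min
a-v O2 diff = 19.6 - 14.7 = 4.9 mL/dL
VO2 = CO * (CaO2-CvO2) * 10 dL/L
VO2 = 5.684 * 4.9 * 10
VO2 = 278.5 mL/min


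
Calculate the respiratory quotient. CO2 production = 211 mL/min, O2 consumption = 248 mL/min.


RQ = VCO2 / VO2
RQ = 211 / 248
RQ = 0.8508


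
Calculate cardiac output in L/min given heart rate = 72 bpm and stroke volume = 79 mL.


CO = HR * SV
CO = 72 * 79 / 1000
CO = 5.688 L/min


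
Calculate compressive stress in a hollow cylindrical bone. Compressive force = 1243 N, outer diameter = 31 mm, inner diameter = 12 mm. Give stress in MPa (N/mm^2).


A = pi*(r_o^2 - r_i^2)
r_o = 15.5 mm, r_i = 6 mm
A = 641.67 mm^2
sigma = F/A = 1243 / 641.67
sigma = 1.937 MPa


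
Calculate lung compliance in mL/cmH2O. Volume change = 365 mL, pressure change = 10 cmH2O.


C = dV / dP
C = 365 / 10
C = 36.5 mL/cmH2O


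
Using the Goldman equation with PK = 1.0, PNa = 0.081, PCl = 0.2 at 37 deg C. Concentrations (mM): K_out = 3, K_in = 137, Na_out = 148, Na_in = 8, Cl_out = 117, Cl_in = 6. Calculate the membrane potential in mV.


Vm = (RT/F)*ln((PK*Ko + PNa*Nao + PCl*Cli)/(PK*Ki + PNa*Nai + PCl*Clo))
Numer = 16.188, Denom = 161.048
Vm = -61.4 mV


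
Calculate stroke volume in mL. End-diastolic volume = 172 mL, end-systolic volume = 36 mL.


SV = EDV - ESV
SV = 172 - 36
SV = 136 mL


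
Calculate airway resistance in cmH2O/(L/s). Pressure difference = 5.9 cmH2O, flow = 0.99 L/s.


R = dP / flow
R = 5.9 / 0.99
R = 5.96 cmH2O/(L/s)


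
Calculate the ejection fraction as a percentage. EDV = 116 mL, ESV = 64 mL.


SV = EDV - ESV = 116 - 64 = 52 mL
EF = SV/EDV * 100 = 52/116 * 100
EF = 44.83%


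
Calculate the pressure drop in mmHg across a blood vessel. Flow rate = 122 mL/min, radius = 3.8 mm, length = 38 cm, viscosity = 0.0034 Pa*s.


dP = 8*mu*L*Q / (pi*r^4)
Q = 122 mL/min = 2.03333e-06 m^3/s
dP = 32.0831 Pa = 32.0831 / 133.322 mmHg = 0.2406 mmHg


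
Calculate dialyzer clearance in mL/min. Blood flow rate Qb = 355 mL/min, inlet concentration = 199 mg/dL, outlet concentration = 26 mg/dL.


K = Qb * (Cb_in - Cb_out) / Cb_in
K = 355 * (199 - 26) / 199
K = 308.6 mL/min


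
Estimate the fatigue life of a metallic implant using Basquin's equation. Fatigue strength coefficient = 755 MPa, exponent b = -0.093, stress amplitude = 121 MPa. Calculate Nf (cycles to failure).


sigma_a = sigma_f' * (2Nf)^b
2Nf = (sigma_a/sigma_f')^(1/b)
2Nf = (121/755)^(1/-0.093)
2Nf = 3.5491514e+08
Nf = 1.7746e+08


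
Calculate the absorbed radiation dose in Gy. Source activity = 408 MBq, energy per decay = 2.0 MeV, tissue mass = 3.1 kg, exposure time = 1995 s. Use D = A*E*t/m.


A = 408 MBq = 4.0800e+08 Bq
E = 2.0 MeV = 3.204e-13 J
D = A*E*t/m = 4.0800e+08*3.204e-13*1995/3.1
D = 0.08413 Gy


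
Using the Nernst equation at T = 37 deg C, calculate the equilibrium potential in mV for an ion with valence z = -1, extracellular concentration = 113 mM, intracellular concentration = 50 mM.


E = (RT/(zF)) * ln(C_out/C_in)
T = 37 + 273.15 = 310.15 K
E = (8.314 * 310.15 / (-1 * 96485)) * ln(113/50)
E = -21.79 mV


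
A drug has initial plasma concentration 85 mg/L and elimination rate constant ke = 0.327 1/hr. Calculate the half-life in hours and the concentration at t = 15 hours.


t_half = ln(2) / ke = 0.693147 / 0.327 = 2.12 hr
C(t) = C0 * exp(-ke*t) = 85 * exp(-0.327*15)
C(15) = 0.6298 mg/L


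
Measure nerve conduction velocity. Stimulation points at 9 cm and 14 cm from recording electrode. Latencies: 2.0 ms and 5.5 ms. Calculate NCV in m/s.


Distance = (14 - 9) / 100 = 0.05 m
dt = (5.5 - 2.0) / 1000 = 0.0035 s
NCV = dist / dt = 14.29 m/s


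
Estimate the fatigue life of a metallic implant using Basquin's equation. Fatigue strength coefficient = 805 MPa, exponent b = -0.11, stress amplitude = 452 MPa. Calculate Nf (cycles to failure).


sigma_a = sigma_f' * (2Nf)^b
2Nf = (sigma_a/sigma_f')^(1/b)
2Nf = (452/805)^(1/-0.11)
2Nf = 189.97832
Nf = 94.99


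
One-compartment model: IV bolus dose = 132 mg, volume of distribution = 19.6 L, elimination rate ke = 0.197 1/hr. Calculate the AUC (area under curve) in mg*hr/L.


C0 = Dose/Vd = 132/19.6 = 6.73469 mg/L
AUC = C0/ke = 6.73469/0.197
AUC = 34.19 mg*hr/L


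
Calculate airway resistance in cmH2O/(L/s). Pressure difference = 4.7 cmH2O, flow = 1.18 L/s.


R = dP / flow
R = 4.7 / 1.18
R = 3.983 cmH2O/(L/s)


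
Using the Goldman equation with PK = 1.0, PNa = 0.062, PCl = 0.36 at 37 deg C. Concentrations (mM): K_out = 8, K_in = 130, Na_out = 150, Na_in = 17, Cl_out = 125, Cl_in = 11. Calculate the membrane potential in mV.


Vm = (RT/F)*ln((PK*Ko + PNa*Nao + PCl*Cli)/(PK*Ki + PNa*Nai + PCl*Clo))
Numer = 21.26, Denom = 176.054
Vm = -56.5 mV


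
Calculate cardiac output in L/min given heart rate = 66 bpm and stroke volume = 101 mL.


CO = HR * SV
CO = 66 * 101 / 1000
CO = 6.666 L/min


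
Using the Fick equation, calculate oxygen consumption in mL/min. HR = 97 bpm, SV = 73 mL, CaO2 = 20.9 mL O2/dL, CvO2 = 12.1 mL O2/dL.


CO = HR*SV = 97*73/1000 = 7.081 L/min
a-v O2 diff = 20.9 - 12.1 = 8.8 mL/dL
VO2 = CO * (CaO2-CvO2) * 10 dL/L
VO2 = 7.081 * 8.8 * 10
VO2 = 623.1 mL/min


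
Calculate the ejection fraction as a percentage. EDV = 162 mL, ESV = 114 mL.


SV = EDV - ESV = 162 - 114 = 48 mL
EF = SV/EDV * 100 = 48/162 * 100
EF = 29.63%


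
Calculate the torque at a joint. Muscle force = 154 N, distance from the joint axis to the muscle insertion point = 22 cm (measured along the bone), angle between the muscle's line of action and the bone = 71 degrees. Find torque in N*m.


Torque = F * d * sin(theta)   (moment arm = d*sin(theta))
d = 22 cm = 0.22 m
Torque = 154 * 0.22 * sin(71)
Torque = 32.03 N*m


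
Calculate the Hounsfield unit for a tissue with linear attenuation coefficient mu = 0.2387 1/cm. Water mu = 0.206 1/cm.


HU = ((mu_tissue - mu_water) / mu_water) * 1000
HU = ((0.2387 - 0.206) / 0.206) * 1000
HU = 158.7


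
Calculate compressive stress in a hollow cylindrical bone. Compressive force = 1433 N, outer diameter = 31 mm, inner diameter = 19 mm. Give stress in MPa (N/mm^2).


A = pi*(r_o^2 - r_i^2)
r_o = 15.5 mm, r_i = 9.5 mm
A = 471.239 mm^2
sigma = F/A = 1433 / 471.239
sigma = 3.041 MPa


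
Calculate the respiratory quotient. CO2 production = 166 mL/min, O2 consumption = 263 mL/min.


RQ = VCO2 / VO2
RQ = 166 / 263
RQ = 0.6312


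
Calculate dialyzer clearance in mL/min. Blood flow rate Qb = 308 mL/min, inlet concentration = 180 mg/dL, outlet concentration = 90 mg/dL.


K = Qb * (Cb_in - Cb_out) / Cb_in
K = 308 * (180 - 90) / 180
K = 154 mL/min


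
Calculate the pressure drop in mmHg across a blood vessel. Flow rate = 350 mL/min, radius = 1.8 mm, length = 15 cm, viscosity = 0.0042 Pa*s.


dP = 8*mu*L*Q / (pi*r^4)
Q = 350 mL/min = 5.83333e-06 m^3/s
dP = 891.471 Pa = 891.471 / 133.322 mmHg = 6.687 mmHg


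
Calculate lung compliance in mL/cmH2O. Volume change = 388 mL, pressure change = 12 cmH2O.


C = dV / dP
C = 388 / 12
C = 32.33 mL/cmH2O


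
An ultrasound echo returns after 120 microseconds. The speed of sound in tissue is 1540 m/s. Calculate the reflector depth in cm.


depth = c * t / 2
t = 120 us = 1.2000e-04 s
depth = 1540 * 1.2000e-04 / 2
depth = 0.0924 m = 9.24 cm


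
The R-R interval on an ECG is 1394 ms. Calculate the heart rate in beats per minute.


HR = 60 / RR_interval(s)
RR = 1394 ms = 1.394 s
HR = 60 / 1.394 = 43.04 bpm


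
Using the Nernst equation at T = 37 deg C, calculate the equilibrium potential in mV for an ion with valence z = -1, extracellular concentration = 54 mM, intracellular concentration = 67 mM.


E = (RT/(zF)) * ln(C_out/C_in)
T = 37 + 273.15 = 310.15 K
E = (8.314 * 310.15 / (-1 * 96485)) * ln(54/67)
E = 5.765 mV


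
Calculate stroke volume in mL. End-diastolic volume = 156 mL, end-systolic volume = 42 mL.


SV = EDV - ESV
SV = 156 - 42
SV = 114 mL


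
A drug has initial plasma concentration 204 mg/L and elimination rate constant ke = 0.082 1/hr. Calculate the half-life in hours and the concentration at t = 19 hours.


t_half = ln(2) / ke = 0.693147 / 0.082 = 8.453 hr
C(t) = C0 * exp(-ke*t) = 204 * exp(-0.082*19)
C(19) = 42.95 mg/L


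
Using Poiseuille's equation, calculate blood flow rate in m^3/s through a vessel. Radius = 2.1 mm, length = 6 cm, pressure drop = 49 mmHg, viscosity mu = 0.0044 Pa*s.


Q = pi*r^4*dP / (8*mu*L)
r = 0.0021 m, L = 0.06 m
dP = 49 mmHg = 6532.778 Pa
Q = 1.8899e-04 m^3/s


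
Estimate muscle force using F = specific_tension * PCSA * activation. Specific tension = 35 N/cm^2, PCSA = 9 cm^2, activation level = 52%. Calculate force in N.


F = sigma * PCSA * activation
F = 35 * 9 * 0.52
F = 163.8 N


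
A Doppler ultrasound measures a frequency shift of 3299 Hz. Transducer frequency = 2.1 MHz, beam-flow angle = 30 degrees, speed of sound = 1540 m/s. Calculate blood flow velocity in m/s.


v = fd * c / (2 * f0 * cos(theta))
v = 3299 * 1540 / (2 * 2.1000e+06 * cos(30))
v = 1.397 m/s


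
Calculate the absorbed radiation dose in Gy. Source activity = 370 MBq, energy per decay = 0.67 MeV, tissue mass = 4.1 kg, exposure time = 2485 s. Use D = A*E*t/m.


A = 370 MBq = 3.7000e+08 Bq
E = 0.67 MeV = 1.07334e-13 J
D = A*E*t/m = 3.7000e+08*1.07334e-13*2485/4.1
D = 0.02407 Gy


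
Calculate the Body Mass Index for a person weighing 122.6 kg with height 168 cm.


BMI = weight / height^2
height = 168 cm = 1.68 m
BMI = 122.6 / 1.68^2
BMI = 43.44 kg/m^2


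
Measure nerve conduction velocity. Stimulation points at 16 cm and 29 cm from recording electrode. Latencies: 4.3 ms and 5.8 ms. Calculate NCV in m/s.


Distance = (29 - 16) / 100 = 0.13 m
dt = (5.8 - 4.3) / 1000 = 0.0015 s
NCV = dist / dt = 86.67 m/s


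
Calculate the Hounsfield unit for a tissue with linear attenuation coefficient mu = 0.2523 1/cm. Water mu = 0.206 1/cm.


HU = ((mu_tissue - mu_water) / mu_water) * 1000
HU = ((0.2523 - 0.206) / 0.206) * 1000
HU = 224.8


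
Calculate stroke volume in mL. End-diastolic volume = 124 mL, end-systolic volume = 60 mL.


SV = EDV - ESV
SV = 124 - 60
SV = 64 mL


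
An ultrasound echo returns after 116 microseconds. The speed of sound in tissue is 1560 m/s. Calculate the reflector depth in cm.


depth = c * t / 2
t = 116 us = 1.1600e-04 s
depth = 1560 * 1.1600e-04 / 2
depth = 0.09048 m = 9.048 cm
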